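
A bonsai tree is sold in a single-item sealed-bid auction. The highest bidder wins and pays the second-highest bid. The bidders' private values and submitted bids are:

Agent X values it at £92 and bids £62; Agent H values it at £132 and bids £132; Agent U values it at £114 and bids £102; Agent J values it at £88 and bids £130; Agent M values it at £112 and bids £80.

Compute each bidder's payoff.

Payoffs: Agent X £0, Agent H £2, Agent U £0, Agent J £0, Agent M £0.

Bids in descending order: Agent H £132; Agent J £130; Agent U £102; Agent M £80; Agent X £62.
Agent H has the top bid and wins; the price is the second-highest bid, £130.
Agent H's payoff = £132 − £130 = £2. All other bidders lose, so their payoff is 0.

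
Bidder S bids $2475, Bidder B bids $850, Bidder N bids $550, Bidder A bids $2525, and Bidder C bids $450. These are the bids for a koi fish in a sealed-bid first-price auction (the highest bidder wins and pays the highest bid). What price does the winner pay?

Price paid: $2525.

Ranking the bids: Bidder A $2525 > Bidder S $2475 > Bidder B $850 > Bidder N $550 > Bidder C $450.
Bidder A is the highest bidder, so Bidder A wins.
Under the first-price rule, the price is the highest bid: $2525.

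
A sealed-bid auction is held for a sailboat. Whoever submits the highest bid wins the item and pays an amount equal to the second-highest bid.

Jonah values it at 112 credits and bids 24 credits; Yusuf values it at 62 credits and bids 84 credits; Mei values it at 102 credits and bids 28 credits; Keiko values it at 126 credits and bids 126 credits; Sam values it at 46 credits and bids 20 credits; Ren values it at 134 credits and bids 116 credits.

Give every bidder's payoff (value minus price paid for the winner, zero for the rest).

Jonah 0 credits, Yusuf 0 credits, Mei 0 credits, Keiko 10 credits, Sam 0 credits, Ren 0 credits.

Bids in descending order: Keiko 126 credits > Ren 116 credits > Yusuf 84 credits > Mei 28 credits > Jonah 24 credits > Sam 20 credits.
Keiko has the top bid and wins; the price is the second-highest bid, 116 credits.
Keiko's payoff = 126 credits − 116 credits = 10 credits. All other bidders lose, so their payoff is 0.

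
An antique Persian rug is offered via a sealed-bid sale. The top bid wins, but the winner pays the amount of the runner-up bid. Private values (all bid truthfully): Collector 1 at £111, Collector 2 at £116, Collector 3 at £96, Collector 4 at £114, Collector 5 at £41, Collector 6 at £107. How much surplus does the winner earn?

£2

Bids in descending order: Collector 2 £116 > Collector 4 £114 > Collector 1 £111 > Collector 6 £107 > Collector 3 £96 > Collector 5 £41.
Collector 2 wins with the top bid and pays the second-highest, £114.
Surplus = £116 − £114 = £2.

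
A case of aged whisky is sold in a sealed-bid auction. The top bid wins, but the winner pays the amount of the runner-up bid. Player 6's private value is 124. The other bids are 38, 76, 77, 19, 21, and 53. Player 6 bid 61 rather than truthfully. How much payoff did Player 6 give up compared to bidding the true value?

The highest competing bid is 77.
Bidding truthfully at 124: Player 6 has the top bid, wins, and pays the second-highest bid 77. Payoff = 124 − 77 = 47.
Bidding 61: the top bid is 77 (a rival), so Player 6 loses. Payoff = 0.
Regret = truthful payoff − actual payoff = 47 − 0 = 47.

47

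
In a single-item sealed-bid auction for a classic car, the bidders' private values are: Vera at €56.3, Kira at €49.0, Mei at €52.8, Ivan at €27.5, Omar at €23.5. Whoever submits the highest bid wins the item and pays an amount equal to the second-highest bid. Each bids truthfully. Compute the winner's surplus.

Winner's surplus: €3.5.

Sorted high to low: Vera €56.3, then Mei €52.8, then Kira €49.0, then Ivan €27.5, then Omar €23.5.
Vera wins with the top bid and pays the second-highest, €52.8.
Surplus = €56.3 − €52.8 = €3.5.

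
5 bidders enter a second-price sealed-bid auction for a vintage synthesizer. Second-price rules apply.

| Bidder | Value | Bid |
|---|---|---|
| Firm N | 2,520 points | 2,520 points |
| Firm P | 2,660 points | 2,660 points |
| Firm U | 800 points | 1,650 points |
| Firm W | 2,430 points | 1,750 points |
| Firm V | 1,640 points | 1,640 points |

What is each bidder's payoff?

Payoffs: Firm N 0 points, Firm P 140 points, Firm U 0 points, Firm W 0 points, Firm V 0 points.

Ranking the bids: Firm P 2,660 points > Firm N 2,520 points > Firm W 1,750 points > Firm U 1,650 points > Firm V 1,640 points.
Firm P has the top bid and wins; the price is the second-highest bid, 2,520 points.
Firm P's payoff = 2,660 points − 2,520 points = 140 points. All other bidders lose, so their payoff is 0.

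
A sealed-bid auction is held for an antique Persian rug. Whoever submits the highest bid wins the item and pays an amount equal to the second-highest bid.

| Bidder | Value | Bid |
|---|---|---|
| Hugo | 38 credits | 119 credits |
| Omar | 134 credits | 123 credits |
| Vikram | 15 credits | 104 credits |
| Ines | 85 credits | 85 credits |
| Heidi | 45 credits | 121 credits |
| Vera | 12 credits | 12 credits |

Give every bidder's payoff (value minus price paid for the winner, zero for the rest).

Sorted high to low: Omar 123 credits; Heidi 121 credits; Hugo 119 credits; Vikram 104 credits; Ines 85 credits; Vera 12 credits.
Omar has the top bid and wins; the price is the second-highest bid, 121 credits.
Omar's payoff = 134 credits − 121 credits = 13 credits. All other bidders lose, so their payoff is 0.

Hugo 0 credits, Omar 13 credits, Vikram 0 credits, Ines 0 credits, Heidi 0 credits, Vera 0 credits.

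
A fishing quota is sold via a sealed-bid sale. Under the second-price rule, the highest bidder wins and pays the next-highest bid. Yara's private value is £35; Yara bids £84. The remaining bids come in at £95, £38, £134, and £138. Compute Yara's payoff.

£0

Highest competing bid: £138.
Yara's bid £84 is not the highest, so Yara loses, pays nothing, and earns zero payoff.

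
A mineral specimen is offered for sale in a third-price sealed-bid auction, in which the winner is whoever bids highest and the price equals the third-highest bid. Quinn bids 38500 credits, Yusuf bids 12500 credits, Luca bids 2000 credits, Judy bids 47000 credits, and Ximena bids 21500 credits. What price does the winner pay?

Sorted high to low: Judy 47000 credits, then Quinn 38500 credits, then Ximena 21500 credits, then Yusuf 12500 credits, then Luca 2000 credits.
Judy is the highest bidder, so Judy wins.
Under the third-price rule, the price is the third-highest bid: 21500 credits.

21500 credits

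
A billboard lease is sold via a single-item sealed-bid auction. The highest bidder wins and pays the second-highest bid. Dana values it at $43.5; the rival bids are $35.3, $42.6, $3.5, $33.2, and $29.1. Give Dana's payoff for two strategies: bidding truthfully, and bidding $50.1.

The highest competing bid is $42.6.
Bidding truthfully at $43.5: Dana has the top bid, wins, and pays the second-highest bid $42.6. Payoff = $43.5 − $42.6 = $0.9.
Bidding $50.1: Dana has the top bid, wins, and pays the second-highest bid $42.6. Payoff = $43.5 − $42.6 = $0.9.
The bid only affects whether you win, not the price — here both bids land on the same side of the top rival bid, so the deviation is payoff-neutral.

(a) $0.9  (b) $0.9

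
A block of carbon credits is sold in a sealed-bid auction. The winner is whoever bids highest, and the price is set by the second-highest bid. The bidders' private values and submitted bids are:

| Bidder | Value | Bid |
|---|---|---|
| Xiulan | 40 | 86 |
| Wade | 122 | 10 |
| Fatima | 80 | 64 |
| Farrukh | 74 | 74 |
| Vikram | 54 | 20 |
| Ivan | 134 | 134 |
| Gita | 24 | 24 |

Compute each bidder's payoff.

Bids in descending order: Ivan 134, then Xiulan 86, then Farrukh 74, then Fatima 64, then Gita 24, then Vikram 20, then Wade 10.
Ivan has the top bid and wins; the price is the second-highest bid, 86.
Ivan's payoff = 134 − 86 = 48. All other bidders lose, so their payoff is 0.

Payoffs: Xiulan 0, Wade 0, Fatima 0, Farrukh 0, Vikram 0, Ivan 48, Gita 0.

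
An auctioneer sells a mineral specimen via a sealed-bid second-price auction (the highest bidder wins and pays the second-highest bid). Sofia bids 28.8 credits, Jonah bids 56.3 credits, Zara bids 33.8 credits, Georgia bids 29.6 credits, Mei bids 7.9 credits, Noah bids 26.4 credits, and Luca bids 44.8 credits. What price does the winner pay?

Price paid: 44.8 credits.

Ordered from highest: Jonah 56.3 credits > Luca 44.8 credits > Zara 33.8 credits > Georgia 29.6 credits > Sofia 28.8 credits > Noah 26.4 credits > Mei 7.9 credits.
Jonah is the highest bidder, so Jonah wins.
Under the second-price rule, the price is the second-highest bid: 44.8 credits.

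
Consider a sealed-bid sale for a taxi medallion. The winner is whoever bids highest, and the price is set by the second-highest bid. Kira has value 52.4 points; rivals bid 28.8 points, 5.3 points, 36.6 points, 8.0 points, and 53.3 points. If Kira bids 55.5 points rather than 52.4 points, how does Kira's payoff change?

The highest competing bid is 53.3 points.
Bidding truthfully at 52.4 points: the top bid is 53.3 points (a rival), so Kira loses. Payoff = 0.0 points.
Bidding 55.5 points: Kira has the top bid, wins, and pays the second-highest bid 53.3 points. Payoff = 52.4 points − 53.3 points = -0.9 points.
Change = -0.9 points − 0.0 points = -0.9 points.

Change in payoff: -0.9 points.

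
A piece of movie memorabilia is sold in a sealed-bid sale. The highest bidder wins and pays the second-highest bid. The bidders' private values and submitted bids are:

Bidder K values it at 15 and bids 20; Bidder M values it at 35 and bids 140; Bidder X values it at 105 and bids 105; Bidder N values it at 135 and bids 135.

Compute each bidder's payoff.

Sorted high to low: Bidder M 140 > Bidder N 135 > Bidder X 105 > Bidder K 20.
Bidder M has the top bid and wins; the price is the second-highest bid, 135.
Bidder M's payoff = 35 − 135 = -100. All other bidders lose, so their payoff is 0.

Bidder K 0, Bidder M -100, Bidder X 0, Bidder N 0.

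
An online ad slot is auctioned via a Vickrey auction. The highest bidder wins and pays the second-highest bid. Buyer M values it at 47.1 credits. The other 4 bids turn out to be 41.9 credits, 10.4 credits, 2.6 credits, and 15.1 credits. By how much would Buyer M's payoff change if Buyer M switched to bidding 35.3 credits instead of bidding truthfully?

Change in payoff: -5.2 credits.

The highest competing bid is 41.9 credits.
Bidding truthfully at 47.1 credits: Buyer M has the top bid, wins, and pays the second-highest bid 41.9 credits. Payoff = 47.1 credits − 41.9 credits = 5.2 credits.
Bidding 35.3 credits: the top bid is 41.9 credits (a rival), so Buyer M loses. Payoff = 0.0 credits.
Change = 0.0 credits − 5.2 credits = -5.2 credits.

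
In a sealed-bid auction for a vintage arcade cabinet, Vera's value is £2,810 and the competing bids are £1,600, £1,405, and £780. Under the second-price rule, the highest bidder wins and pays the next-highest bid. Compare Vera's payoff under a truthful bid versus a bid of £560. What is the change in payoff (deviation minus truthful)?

The highest competing bid is £1,600.
Bidding truthfully at £2,810: Vera has the top bid, wins, and pays the second-highest bid £1,600. Payoff = £2,810 − £1,600 = £1,210.
Bidding £560: the top bid is £1,600 (a rival), so Vera loses. Payoff = £0.
Change = £0 − £1,210 = -£1,210.

-£1,210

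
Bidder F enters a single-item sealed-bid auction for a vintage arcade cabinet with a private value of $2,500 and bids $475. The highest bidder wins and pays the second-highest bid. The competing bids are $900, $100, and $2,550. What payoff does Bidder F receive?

Highest competing bid: $2,550.
Bidder F's bid $475 is not the highest, so Bidder F loses, pays nothing, and earns zero payoff.

$0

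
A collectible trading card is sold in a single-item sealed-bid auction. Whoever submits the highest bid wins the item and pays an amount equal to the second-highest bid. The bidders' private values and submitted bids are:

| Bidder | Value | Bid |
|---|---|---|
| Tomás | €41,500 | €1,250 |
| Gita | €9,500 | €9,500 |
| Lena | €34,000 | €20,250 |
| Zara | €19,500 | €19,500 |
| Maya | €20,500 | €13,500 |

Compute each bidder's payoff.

Ranking the bids: Lena €20,250, then Zara €19,500, then Maya €13,500, then Gita €9,500, then Tomás €1,250.
Lena has the top bid and wins; the price is the second-highest bid, €19,500.
Lena's payoff = €34,000 − €19,500 = €14,500. All other bidders lose, so their payoff is 0.

Payoffs: Tomás €0, Gita €0, Lena €14,500, Zara €0, Maya €0.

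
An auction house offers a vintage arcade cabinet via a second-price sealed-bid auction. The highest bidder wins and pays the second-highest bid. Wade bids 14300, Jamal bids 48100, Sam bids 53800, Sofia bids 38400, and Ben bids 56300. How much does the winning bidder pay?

Ordered from highest: Ben 56300 > Sam 53800 > Jamal 48100 > Sofia 38400 > Wade 14300.
Ben has the highest bid, so Ben wins.
The second-highest bid is 53800, so that is what Ben pays.

Price paid: 53800.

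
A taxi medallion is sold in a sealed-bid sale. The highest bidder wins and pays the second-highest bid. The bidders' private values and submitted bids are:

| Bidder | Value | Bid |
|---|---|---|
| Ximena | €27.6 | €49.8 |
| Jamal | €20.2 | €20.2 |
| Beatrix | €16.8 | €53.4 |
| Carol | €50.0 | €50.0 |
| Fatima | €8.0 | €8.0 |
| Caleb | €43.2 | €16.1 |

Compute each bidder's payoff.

Payoffs: Ximena €0.0, Jamal €0.0, Beatrix -€33.2, Carol €0.0, Fatima €0.0, Caleb €0.0.

Sorted high to low: Beatrix €53.4; Carol €50.0; Ximena €49.8; Jamal €20.2; Caleb €16.1; Fatima €8.0.
Beatrix has the top bid and wins; the price is the second-highest bid, €50.0.
Beatrix's payoff = €16.8 − €50.0 = -€33.2. All other bidders lose, so their payoff is 0.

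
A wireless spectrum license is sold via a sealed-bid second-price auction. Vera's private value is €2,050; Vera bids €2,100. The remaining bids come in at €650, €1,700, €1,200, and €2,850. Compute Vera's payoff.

Payoff = €0.

Highest competing bid: €2,850.
Vera's bid €2,100 is not the highest, so Vera loses, pays nothing, and earns zero payoff.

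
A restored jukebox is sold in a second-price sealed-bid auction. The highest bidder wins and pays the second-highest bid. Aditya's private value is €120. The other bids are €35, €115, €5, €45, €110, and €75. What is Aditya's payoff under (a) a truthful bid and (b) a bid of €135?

The highest competing bid is €115.
Bidding truthfully at €120: Aditya has the top bid, wins, and pays the second-highest bid €115. Payoff = €120 − €115 = €5.
Bidding €135: Aditya has the top bid, wins, and pays the second-highest bid €115. Payoff = €120 − €115 = €5.
The bid only affects whether you win, not the price — here both bids land on the same side of the top rival bid, so the deviation is payoff-neutral.

Truthful: €5; alternative: €5.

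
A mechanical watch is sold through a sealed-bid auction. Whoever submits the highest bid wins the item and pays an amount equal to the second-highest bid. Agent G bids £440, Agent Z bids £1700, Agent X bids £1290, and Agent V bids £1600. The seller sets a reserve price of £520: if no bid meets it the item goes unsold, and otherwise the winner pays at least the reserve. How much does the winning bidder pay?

The winner pays £1600.

Ordered from highest: Agent Z £1700, then Agent V £1600, then Agent X £1290, then Agent G £440.
Agent Z has the highest bid, so Agent Z wins.
The second-highest bid is £1600, which exceeds the reserve, so that sets the price.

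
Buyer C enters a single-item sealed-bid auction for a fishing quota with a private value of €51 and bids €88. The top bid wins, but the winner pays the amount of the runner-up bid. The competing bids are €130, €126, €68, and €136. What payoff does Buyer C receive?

Highest competing bid: €136.
Buyer C's bid €88 is not the highest, so Buyer C loses, pays nothing, and earns zero payoff.

Payoff = €0.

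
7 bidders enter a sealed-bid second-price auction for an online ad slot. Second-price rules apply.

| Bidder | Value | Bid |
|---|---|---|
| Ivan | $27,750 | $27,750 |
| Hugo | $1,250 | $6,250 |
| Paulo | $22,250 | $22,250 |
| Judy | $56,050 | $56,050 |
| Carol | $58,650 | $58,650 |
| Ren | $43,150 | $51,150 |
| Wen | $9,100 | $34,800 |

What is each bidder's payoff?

Ordered from highest: Carol $58,650 > Judy $56,050 > Ren $51,150 > Wen $34,800 > Ivan $27,750 > Paulo $22,250 > Hugo $6,250.
Carol has the top bid and wins; the price is the second-highest bid, $56,050.
Carol's payoff = $58,650 − $56,050 = $2,600. All other bidders lose, so their payoff is 0.

Payoffs: Ivan $0, Hugo $0, Paulo $0, Judy $0, Carol $2,600, Ren $0, Wen $0.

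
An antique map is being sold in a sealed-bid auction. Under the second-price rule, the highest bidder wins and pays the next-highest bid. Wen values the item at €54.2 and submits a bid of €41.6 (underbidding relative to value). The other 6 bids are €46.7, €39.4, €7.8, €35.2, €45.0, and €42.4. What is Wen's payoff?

Highest competing bid: €46.7.
Wen's bid €41.6 is not the highest, so Wen loses, pays nothing, and earns zero payoff.

Payoff = €0.0.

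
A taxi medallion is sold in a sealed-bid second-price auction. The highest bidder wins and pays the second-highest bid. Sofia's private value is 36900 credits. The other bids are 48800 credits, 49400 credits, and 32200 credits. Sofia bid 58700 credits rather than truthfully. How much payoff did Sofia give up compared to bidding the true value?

The highest competing bid is 49400 credits.
Bidding truthfully at 36900 credits: the top bid is 49400 credits (a rival), so Sofia loses. Payoff = 0 credits.
Bidding 58700 credits: Sofia has the top bid, wins, and pays the second-highest bid 49400 credits. Payoff = 36900 credits − 49400 credits = -12500 credits.
Regret = truthful payoff − actual payoff = 0 credits − -12500 credits = 12500 credits.

Payoff forgone: 12500 credits.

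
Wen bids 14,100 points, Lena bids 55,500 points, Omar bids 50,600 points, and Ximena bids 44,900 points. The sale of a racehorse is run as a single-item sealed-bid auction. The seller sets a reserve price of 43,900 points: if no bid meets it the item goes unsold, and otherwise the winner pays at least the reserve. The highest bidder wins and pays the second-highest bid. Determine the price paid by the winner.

Bids in descending order: Lena 55,500 points, then Omar 50,600 points, then Ximena 44,900 points, then Wen 14,100 points.
Lena has the highest bid, so Lena wins.
The second-highest bid is 50,600 points, which exceeds the reserve, so that sets the price.

The winner pays 50,600 points.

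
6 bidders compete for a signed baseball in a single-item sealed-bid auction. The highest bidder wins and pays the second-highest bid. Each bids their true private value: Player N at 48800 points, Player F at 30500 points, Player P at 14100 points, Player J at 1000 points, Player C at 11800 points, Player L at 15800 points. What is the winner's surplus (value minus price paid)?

Sorted high to low: Player N 48800 points; Player F 30500 points; Player L 15800 points; Player P 14100 points; Player C 11800 points; Player J 1000 points.
Player N wins with the top bid and pays the second-highest, 30500 points.
Surplus = 48800 points − 30500 points = 18300 points.

Surplus = 18300 points.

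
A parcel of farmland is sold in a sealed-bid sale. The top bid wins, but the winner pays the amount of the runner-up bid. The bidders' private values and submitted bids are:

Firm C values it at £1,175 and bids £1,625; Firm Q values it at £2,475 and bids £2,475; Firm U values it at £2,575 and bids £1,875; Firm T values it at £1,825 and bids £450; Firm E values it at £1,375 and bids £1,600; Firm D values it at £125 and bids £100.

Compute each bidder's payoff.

Bids in descending order: Firm Q £2,475, then Firm U £1,875, then Firm C £1,625, then Firm E £1,600, then Firm T £450, then Firm D £100.
Firm Q has the top bid and wins; the price is the second-highest bid, £1,875.
Firm Q's payoff = £2,475 − £1,875 = £600. All other bidders lose, so their payoff is 0.

Firm C £0, Firm Q £600, Firm U £0, Firm T £0, Firm E £0, Firm D £0.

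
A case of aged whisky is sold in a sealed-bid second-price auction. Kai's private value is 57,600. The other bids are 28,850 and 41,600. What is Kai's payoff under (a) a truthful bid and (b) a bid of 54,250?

Truthful: 16,000; alternative: 16,000.

The highest competing bid is 41,600.
Bidding truthfully at 57,600: Kai has the top bid, wins, and pays the second-highest bid 41,600. Payoff = 57,600 − 41,600 = 16,000.
Bidding 54,250: Kai has the top bid, wins, and pays the second-highest bid 41,600. Payoff = 57,600 − 41,600 = 16,000.
The bid only affects whether you win, not the price — here both bids land on the same side of the top rival bid, so the deviation is payoff-neutral.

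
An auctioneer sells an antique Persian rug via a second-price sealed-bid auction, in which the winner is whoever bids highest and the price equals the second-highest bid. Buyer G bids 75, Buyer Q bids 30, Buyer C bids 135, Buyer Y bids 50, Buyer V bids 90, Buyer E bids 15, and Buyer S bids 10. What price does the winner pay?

Price paid: 90.

Ordered from highest: Buyer C 135 > Buyer V 90 > Buyer G 75 > Buyer Y 50 > Buyer Q 30 > Buyer E 15 > Buyer S 10.
Buyer C is the highest bidder, so Buyer C wins.
Under the second-price rule, the price is the second-highest bid: 90.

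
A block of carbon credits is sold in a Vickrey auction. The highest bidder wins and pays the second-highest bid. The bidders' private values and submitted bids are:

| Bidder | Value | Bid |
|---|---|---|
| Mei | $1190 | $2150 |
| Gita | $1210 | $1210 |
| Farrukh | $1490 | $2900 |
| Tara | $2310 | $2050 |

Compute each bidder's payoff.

Ordered from highest: Farrukh $2900; Mei $2150; Tara $2050; Gita $1210.
Farrukh has the top bid and wins; the price is the second-highest bid, $2150.
Farrukh's payoff = $1490 − $2150 = -$660. All other bidders lose, so their payoff is 0.

Mei $0, Gita $0, Farrukh -$660, Tara $0.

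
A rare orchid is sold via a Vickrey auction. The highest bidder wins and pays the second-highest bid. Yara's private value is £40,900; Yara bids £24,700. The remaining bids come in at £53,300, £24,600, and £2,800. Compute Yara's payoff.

Highest competing bid: £53,300.
Yara's bid £24,700 is not the highest, so Yara loses, pays nothing, and earns zero payoff.

£0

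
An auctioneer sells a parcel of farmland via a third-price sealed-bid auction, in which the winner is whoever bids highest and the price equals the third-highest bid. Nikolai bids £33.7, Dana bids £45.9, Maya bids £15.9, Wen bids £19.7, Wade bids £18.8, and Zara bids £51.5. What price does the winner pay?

£33.7

Ordered from highest: Zara £51.5, then Dana £45.9, then Nikolai £33.7, then Wen £19.7, then Wade £18.8, then Maya £15.9.
Zara is the highest bidder, so Zara wins.
Under the third-price rule, the price is the third-highest bid: £33.7.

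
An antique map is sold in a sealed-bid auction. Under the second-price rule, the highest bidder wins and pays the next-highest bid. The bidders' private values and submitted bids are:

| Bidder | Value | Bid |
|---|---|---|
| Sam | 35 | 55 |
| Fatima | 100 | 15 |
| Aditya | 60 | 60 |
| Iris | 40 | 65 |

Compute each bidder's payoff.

Sorted high to low: Iris 65; Aditya 60; Sam 55; Fatima 15.
Iris has the top bid and wins; the price is the second-highest bid, 60.
Iris's payoff = 40 − 60 = -20. All other bidders lose, so their payoff is 0.

Payoffs: Sam 0, Fatima 0, Aditya 0, Iris -20.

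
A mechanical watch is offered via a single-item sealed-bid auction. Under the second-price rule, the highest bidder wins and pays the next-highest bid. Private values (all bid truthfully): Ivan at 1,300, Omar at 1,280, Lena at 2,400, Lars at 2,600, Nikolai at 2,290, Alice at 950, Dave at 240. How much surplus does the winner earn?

Sorted high to low: Lars 2,600, then Lena 2,400, then Nikolai 2,290, then Ivan 1,300, then Omar 1,280, then Alice 950, then Dave 240.
Lars wins with the top bid and pays the second-highest, 2,400.
Surplus = 2,600 − 2,400 = 200.

Winner's surplus: 200.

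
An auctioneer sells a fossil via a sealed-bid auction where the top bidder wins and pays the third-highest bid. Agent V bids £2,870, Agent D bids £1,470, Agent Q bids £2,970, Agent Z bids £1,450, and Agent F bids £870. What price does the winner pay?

Bids in descending order: Agent Q £2,970 > Agent V £2,870 > Agent D £1,470 > Agent Z £1,450 > Agent F £870.
Agent Q is the highest bidder, so Agent Q wins.
Under the third-price rule, the price is the third-highest bid: £1,470.

The winner pays £1,470.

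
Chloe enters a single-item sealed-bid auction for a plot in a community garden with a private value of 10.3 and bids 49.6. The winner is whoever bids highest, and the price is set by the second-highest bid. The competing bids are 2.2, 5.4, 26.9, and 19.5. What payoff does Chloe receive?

Payoff = -16.6.

Highest competing bid: 26.9.
Chloe's bid 49.6 is the highest overall, so Chloe wins and pays the second-highest bid, 26.9.
Payoff = value − price = 10.3 − 26.9 = -16.6.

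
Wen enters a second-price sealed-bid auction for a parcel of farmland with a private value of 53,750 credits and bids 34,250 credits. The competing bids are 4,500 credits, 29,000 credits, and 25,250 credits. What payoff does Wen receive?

24,750 credits

Highest competing bid: 29,000 credits.
Wen's bid 34,250 credits is the highest overall, so Wen wins and pays the second-highest bid, 29,000 credits.
Payoff = value − price = 53,750 credits − 29,000 credits = 24,750 credits.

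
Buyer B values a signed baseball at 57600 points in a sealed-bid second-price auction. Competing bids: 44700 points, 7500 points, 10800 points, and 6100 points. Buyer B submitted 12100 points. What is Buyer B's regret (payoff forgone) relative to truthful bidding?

The highest competing bid is 44700 points.
Bidding truthfully at 57600 points: Buyer B has the top bid, wins, and pays the second-highest bid 44700 points. Payoff = 57600 points − 44700 points = 12900 points.
Bidding 12100 points: the top bid is 44700 points (a rival), so Buyer B loses. Payoff = 0 points.
Regret = truthful payoff − actual payoff = 12900 points − 0 points = 12900 points.
This is the dominant-strategy logic: truthful bidding weakly beats any alternative.

12900 points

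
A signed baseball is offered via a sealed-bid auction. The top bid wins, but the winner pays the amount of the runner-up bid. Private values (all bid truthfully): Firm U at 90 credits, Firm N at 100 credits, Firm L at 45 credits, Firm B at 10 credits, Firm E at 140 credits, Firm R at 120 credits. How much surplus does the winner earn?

Bids in descending order: Firm E 140 credits, then Firm R 120 credits, then Firm N 100 credits, then Firm U 90 credits, then Firm L 45 credits, then Firm B 10 credits.
Firm E wins with the top bid and pays the second-highest, 120 credits.
Surplus = 140 credits − 120 credits = 20 credits.

Winner's surplus: 20 credits.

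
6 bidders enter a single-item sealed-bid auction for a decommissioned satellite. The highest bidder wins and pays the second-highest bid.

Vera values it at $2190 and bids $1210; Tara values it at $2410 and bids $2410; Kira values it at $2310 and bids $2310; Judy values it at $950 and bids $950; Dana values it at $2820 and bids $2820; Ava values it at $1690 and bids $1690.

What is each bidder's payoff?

Vera $0, Tara $0, Kira $0, Judy $0, Dana $410, Ava $0.

Ordered from highest: Dana $2820 > Tara $2410 > Kira $2310 > Ava $1690 > Vera $1210 > Judy $950.
Dana has the top bid and wins; the price is the second-highest bid, $2410.
Dana's payoff = $2820 − $2410 = $410. All other bidders lose, so their payoff is 0.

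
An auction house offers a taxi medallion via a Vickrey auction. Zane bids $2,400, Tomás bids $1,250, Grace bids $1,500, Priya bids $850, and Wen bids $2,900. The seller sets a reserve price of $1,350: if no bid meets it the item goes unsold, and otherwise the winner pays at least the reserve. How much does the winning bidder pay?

Price paid: $2,400.

Ordered from highest: Wen $2,900; Zane $2,400; Grace $1,500; Tomás $1,250; Priya $850.
Wen has the highest bid, so Wen wins.
The second-highest bid is $2,400, which exceeds the reserve, so that sets the price.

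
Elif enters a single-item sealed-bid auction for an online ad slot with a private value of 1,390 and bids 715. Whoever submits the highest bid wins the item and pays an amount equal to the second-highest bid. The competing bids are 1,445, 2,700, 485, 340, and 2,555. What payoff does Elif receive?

Payoff = 0.

Highest competing bid: 2,700.
Elif's bid 715 is not the highest, so Elif loses, pays nothing, and earns zero payoff.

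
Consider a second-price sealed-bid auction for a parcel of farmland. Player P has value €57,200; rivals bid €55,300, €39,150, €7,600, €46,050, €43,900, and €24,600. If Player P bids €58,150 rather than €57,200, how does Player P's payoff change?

€0

The highest competing bid is €55,300.
Bidding truthfully at €57,200: Player P has the top bid, wins, and pays the second-highest bid €55,300. Payoff = €57,200 − €55,300 = €1,900.
Bidding €58,150: Player P has the top bid, wins, and pays the second-highest bid €55,300. Payoff = €57,200 − €55,300 = €1,900.
Change = €1,900 − €1,900 = €0.
The bid only affects whether you win, not the price — here both bids land on the same side of the top rival bid, so the deviation is payoff-neutral.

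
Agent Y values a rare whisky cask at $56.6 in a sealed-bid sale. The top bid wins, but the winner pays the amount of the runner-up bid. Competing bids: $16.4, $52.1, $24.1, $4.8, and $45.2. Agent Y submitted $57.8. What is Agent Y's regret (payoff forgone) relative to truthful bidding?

The highest competing bid is $52.1.
Bidding truthfully at $56.6: Agent Y has the top bid, wins, and pays the second-highest bid $52.1. Payoff = $56.6 − $52.1 = $4.5.
Bidding $57.8: Agent Y has the top bid, wins, and pays the second-highest bid $52.1. Payoff = $56.6 − $52.1 = $4.5.
Regret = truthful payoff − actual payoff = $4.5 − $4.5 = $0.0.
The bid only affects whether you win, not the price — here both bids land on the same side of the top rival bid, so the deviation is payoff-neutral.

$0.0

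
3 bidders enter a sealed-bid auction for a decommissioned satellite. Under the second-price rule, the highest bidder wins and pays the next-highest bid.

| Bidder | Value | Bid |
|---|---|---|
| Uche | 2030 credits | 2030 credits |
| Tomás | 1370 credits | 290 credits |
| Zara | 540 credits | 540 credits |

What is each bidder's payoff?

Bids in descending order: Uche 2030 credits; Zara 540 credits; Tomás 290 credits.
Uche has the top bid and wins; the price is the second-highest bid, 540 credits.
Uche's payoff = 2030 credits − 540 credits = 1490 credits. All other bidders lose, so their payoff is 0.

Payoffs: Uche 1490 credits, Tomás 0 credits, Zara 0 credits.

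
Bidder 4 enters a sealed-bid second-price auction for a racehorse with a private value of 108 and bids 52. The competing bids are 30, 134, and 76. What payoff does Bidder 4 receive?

Payoff = 0.

Highest competing bid: 134.
Bidder 4's bid 52 is not the highest, so Bidder 4 loses, pays nothing, and earns zero payoff.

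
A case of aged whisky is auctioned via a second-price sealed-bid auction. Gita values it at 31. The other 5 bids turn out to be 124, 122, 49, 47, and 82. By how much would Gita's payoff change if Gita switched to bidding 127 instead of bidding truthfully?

Payoff change: -93.

The highest competing bid is 124.
Bidding truthfully at 31: the top bid is 124 (a rival), so Gita loses. Payoff = 0.
Bidding 127: Gita has the top bid, wins, and pays the second-highest bid 124. Payoff = 31 − 124 = -93.
Change = -93 − 0 = -93.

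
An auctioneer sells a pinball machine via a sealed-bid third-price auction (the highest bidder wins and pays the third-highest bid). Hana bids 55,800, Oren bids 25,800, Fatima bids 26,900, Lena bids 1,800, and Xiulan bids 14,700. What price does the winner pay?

25,800

Ranking the bids: Hana 55,800, then Fatima 26,900, then Oren 25,800, then Xiulan 14,700, then Lena 1,800.
Hana is the highest bidder, so Hana wins.
Under the third-price rule, the price is the third-highest bid: 25,800.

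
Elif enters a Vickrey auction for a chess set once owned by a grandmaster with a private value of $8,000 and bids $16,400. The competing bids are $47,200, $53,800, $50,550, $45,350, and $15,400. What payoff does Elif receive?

Payoff = $0.

Highest competing bid: $53,800.
Elif's bid $16,400 is not the highest, so Elif loses, pays nothing, and earns zero payoff.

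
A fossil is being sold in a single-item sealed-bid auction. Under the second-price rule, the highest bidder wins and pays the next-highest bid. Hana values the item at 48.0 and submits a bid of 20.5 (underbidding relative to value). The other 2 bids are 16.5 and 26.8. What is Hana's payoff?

0.0

Highest competing bid: 26.8.
Hana's bid 20.5 is not the highest, so Hana loses, pays nothing, and earns zero payoff.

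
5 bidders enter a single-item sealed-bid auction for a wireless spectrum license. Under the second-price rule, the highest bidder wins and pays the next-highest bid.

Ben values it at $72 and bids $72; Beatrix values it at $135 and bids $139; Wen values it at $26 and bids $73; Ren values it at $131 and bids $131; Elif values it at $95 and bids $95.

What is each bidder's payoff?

Ordered from highest: Beatrix $139 > Ren $131 > Elif $95 > Wen $73 > Ben $72.
Beatrix has the top bid and wins; the price is the second-highest bid, $131.
Beatrix's payoff = $135 − $131 = $4. All other bidders lose, so their payoff is 0.

Payoffs: Ben $0, Beatrix $4, Wen $0, Ren $0, Elif $0.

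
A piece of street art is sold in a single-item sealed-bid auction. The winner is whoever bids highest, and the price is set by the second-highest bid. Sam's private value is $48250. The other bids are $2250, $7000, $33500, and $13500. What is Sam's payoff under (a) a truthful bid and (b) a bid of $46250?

(a) $14750  (b) $14750

The highest competing bid is $33500.
Bidding truthfully at $48250: Sam has the top bid, wins, and pays the second-highest bid $33500. Payoff = $48250 − $33500 = $14750.
Bidding $46250: Sam has the top bid, wins, and pays the second-highest bid $33500. Payoff = $48250 − $33500 = $14750.
The bid only affects whether you win, not the price — here both bids land on the same side of the top rival bid, so the deviation is payoff-neutral.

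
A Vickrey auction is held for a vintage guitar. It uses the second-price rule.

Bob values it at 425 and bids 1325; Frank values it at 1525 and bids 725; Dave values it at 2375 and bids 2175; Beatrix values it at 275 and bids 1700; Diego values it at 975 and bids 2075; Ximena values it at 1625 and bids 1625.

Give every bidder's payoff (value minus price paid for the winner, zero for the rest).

Payoffs: Bob 0, Frank 0, Dave 300, Beatrix 0, Diego 0, Ximena 0.

Ordered from highest: Dave 2175, then Diego 2075, then Beatrix 1700, then Ximena 1625, then Bob 1325, then Frank 725.
Dave has the top bid and wins; the price is the second-highest bid, 2075.
Dave's payoff = 2375 − 2075 = 300. All other bidders lose, so their payoff is 0.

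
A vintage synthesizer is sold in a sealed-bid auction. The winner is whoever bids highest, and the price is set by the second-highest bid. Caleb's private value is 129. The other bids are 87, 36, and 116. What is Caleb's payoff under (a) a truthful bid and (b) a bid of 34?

(a) 13  (b) 0

The highest competing bid is 116.
Bidding truthfully at 129: Caleb has the top bid, wins, and pays the second-highest bid 116. Payoff = 129 − 116 = 13.
Bidding 34: the top bid is 116 (a rival), so Caleb loses. Payoff = 0.
This is the dominant-strategy logic: truthful bidding weakly beats any alternative.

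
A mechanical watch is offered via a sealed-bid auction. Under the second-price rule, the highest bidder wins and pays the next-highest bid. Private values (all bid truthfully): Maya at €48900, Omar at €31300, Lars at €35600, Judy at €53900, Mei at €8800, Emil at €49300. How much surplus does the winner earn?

€4600

Bids in descending order: Judy €53900, then Emil €49300, then Maya €48900, then Lars €35600, then Omar €31300, then Mei €8800.
Judy wins with the top bid and pays the second-highest, €49300.
Surplus = €53900 − €49300 = €4600.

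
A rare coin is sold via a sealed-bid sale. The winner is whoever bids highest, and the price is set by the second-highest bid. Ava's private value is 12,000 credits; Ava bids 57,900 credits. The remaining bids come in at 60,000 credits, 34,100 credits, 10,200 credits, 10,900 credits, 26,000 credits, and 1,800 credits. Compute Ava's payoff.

Highest competing bid: 60,000 credits.
Ava's bid 57,900 credits is not the highest, so Ava loses, pays nothing, and earns zero payoff.

Payoff = 0 credits.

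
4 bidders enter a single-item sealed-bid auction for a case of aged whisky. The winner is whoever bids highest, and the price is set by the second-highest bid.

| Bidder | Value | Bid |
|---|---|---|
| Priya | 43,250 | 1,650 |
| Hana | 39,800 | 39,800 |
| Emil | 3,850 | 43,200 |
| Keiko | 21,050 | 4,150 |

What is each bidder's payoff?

Priya 0, Hana 0, Emil -35,950, Keiko 0.

Ordered from highest: Emil 43,200, then Hana 39,800, then Keiko 4,150, then Priya 1,650.
Emil has the top bid and wins; the price is the second-highest bid, 39,800.
Emil's payoff = 3,850 − 39,800 = -35,950. All other bidders lose, so their payoff is 0.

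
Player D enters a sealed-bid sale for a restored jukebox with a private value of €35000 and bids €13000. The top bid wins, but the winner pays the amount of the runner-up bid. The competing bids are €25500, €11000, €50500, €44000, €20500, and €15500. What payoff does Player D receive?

Payoff = €0.

Highest competing bid: €50500.
Player D's bid €13000 is not the highest, so Player D loses, pays nothing, and earns zero payoff.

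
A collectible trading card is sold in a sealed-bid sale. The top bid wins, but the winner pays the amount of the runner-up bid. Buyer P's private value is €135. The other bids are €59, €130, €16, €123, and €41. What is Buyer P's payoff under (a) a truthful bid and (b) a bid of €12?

Truthful: €5; alternative: €0.

The highest competing bid is €130.
Bidding truthfully at €135: Buyer P has the top bid, wins, and pays the second-highest bid €130. Payoff = €135 − €130 = €5.
Bidding €12: the top bid is €130 (a rival), so Buyer P loses. Payoff = €0.
Deviating from a truthful bid can only lose payoff in a second-price auction — never gain.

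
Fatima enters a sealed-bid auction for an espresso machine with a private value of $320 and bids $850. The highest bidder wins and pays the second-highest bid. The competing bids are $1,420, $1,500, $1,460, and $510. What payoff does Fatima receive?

Payoff = $0.

Highest competing bid: $1,500.
Fatima's bid $850 is not the highest, so Fatima loses, pays nothing, and earns zero payoff.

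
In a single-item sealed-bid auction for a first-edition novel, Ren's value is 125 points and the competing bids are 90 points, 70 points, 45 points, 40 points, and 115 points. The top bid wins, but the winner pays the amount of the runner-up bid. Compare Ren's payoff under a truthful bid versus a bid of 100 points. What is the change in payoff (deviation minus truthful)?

-10 points

The highest competing bid is 115 points.
Bidding truthfully at 125 points: Ren has the top bid, wins, and pays the second-highest bid 115 points. Payoff = 125 points − 115 points = 10 points.
Bidding 100 points: the top bid is 115 points (a rival), so Ren loses. Payoff = 0 points.
Change = 0 points − 10 points = -10 points.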